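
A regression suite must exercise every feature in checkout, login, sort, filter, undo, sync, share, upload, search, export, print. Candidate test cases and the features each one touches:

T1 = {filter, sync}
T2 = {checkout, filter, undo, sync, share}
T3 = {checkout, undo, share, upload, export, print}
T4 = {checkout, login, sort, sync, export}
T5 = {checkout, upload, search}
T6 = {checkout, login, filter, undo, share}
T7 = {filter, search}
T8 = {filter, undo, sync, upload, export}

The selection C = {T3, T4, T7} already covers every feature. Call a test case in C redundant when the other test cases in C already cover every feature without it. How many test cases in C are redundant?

0

Drop T3: undo, share, upload, print uncovered — not redundant.
Drop T4: login, sort, sync uncovered — not redundant.
Drop T7: filter, search uncovered — not redundant.
None of the test cases in C is redundant.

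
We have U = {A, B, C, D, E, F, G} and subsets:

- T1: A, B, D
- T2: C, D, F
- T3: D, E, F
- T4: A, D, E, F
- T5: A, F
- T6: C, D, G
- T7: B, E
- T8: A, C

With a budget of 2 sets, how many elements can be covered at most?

Choosing T4, T6 covers {A, C, D, E, F, G} — 6 elements.
No choice of 2 sets does better; here B is left uncovered.

6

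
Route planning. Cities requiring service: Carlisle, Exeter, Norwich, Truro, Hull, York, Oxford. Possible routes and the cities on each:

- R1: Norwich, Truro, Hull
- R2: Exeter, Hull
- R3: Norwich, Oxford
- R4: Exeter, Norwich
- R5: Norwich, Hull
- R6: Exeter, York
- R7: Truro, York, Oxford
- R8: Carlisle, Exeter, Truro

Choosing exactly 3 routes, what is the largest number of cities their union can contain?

Choosing R1, R7, R8 covers {Carlisle, Exeter, Norwich, Truro, Hull, York, Oxford} — 7 cities.
That is all 7 cities.

7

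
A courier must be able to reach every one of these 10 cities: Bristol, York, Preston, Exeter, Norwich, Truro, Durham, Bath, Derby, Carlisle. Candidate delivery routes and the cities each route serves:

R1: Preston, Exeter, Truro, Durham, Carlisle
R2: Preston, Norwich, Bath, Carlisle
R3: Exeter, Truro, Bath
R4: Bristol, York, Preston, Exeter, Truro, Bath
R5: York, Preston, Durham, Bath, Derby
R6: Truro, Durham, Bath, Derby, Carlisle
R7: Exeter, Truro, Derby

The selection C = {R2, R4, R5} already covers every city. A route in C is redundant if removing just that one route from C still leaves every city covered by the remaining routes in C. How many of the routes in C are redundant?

0

Drop R2: Norwich, Carlisle uncovered — not redundant.
Drop R4: Bristol, Exeter, Truro uncovered — not redundant.
Drop R5: Durham, Derby uncovered — not redundant.
None of the routes in C is redundant.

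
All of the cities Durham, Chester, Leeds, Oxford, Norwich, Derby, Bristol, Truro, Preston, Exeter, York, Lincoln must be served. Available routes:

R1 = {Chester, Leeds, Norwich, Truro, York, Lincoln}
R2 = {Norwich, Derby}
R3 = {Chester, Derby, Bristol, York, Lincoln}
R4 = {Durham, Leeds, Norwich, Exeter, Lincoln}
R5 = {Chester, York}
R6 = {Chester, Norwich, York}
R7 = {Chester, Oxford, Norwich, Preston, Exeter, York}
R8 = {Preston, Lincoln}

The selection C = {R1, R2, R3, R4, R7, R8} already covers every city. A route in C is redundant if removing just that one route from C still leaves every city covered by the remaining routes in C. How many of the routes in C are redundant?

Drop R1: Truro uncovered — not redundant.
Drop R2: the rest still cover every city — redundant.
Drop R3: Bristol uncovered — not redundant.
Drop R4: Durham uncovered — not redundant.
Drop R7: Oxford uncovered — not redundant.
Drop R8: the rest still cover every city — redundant.
2 redundant: R2, R8.

2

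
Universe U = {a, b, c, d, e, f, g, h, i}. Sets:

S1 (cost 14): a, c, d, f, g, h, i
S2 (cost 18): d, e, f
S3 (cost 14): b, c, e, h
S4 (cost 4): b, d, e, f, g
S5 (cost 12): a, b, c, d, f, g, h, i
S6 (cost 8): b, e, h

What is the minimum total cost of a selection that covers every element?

16

S4, S5 cover every element at cost 4 + 12 = 16.
Any cover uses at least 2 sets; among all covering selections none totals below 16.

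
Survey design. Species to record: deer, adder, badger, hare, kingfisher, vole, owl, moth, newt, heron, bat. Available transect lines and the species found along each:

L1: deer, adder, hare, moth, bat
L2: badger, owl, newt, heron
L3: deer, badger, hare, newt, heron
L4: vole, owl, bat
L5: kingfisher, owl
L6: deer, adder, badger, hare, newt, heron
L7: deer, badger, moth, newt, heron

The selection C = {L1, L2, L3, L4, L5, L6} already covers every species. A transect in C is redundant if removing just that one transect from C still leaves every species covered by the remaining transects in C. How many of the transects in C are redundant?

Drop L1: moth uncovered — not redundant.
Drop L2: the rest still cover every species — redundant.
Drop L3: the rest still cover every species — redundant.
Drop L4: vole uncovered — not redundant.
Drop L5: kingfisher uncovered — not redundant.
Drop L6: the rest still cover every species — redundant.
3 redundant: L2, L3, L6.

3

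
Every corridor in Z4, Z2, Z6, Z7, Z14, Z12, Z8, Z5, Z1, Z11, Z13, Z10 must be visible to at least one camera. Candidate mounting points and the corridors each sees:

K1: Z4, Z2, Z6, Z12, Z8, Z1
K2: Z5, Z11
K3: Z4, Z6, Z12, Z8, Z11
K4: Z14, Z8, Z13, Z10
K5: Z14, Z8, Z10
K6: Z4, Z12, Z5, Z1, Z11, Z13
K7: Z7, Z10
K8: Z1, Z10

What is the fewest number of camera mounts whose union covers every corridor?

K1, K2, K4, K7 together cover {Z4, Z2, Z6, Z7, Z14, Z12, Z8, Z5, Z1, Z11, Z13, Z10} — every corridor.
No 3 of the 8 camera mounts cover everything (all 56 triples fall short), so 4 is minimum.

4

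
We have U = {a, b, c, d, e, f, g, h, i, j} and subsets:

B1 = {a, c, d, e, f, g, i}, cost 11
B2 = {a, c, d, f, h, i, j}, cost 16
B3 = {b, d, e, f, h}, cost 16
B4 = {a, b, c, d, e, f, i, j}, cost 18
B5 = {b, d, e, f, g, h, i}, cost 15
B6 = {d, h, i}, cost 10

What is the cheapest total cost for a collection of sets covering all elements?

31

B2, B5 cover every element at cost 16 + 15 = 31.
Any cover uses at least 2 sets; among all covering selections none totals below 31.
Greedy by coverage-per-cost would pick B1, B5, B2 for 42 — worse than the optimum 31.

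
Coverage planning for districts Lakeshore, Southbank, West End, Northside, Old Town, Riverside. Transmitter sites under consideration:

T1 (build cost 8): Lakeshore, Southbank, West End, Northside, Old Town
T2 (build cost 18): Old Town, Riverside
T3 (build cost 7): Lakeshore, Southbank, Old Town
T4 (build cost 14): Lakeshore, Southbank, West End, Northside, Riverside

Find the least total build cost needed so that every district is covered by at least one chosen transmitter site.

T3, T4 cover every district at build cost 7 + 14 = 21.
Any cover uses at least 2 transmitter sites; among all covering selections none totals below 21.

21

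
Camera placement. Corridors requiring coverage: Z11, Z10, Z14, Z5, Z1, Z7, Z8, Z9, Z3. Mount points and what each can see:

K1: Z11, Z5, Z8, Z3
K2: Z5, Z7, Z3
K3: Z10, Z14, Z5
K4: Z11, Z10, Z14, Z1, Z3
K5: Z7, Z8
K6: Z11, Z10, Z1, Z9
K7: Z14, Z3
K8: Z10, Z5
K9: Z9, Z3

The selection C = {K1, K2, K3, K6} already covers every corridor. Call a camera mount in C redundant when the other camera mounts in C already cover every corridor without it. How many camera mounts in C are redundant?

0

Drop K1: Z8 uncovered — not redundant.
Drop K2: Z7 uncovered — not redundant.
Drop K3: Z14 uncovered — not redundant.
Drop K6: Z1, Z9 uncovered — not redundant.
None of the camera mounts in C is redundant.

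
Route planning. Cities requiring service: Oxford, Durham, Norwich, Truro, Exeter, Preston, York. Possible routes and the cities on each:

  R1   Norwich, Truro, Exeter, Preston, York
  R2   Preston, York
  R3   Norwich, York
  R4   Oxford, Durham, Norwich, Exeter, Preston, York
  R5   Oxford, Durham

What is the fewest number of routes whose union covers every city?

2

R1, R4 together cover {Oxford, Durham, Norwich, Truro, Exeter, Preston, York} — every city.
No single route contains all 7 cities, so 2 is optimal.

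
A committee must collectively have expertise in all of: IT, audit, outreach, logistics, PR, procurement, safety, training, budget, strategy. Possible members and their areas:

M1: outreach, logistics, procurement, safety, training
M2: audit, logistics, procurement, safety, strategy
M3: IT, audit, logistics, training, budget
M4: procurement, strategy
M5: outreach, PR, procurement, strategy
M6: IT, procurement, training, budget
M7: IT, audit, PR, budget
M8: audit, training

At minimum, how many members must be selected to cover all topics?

M1, M2, M7 together cover {IT, audit, outreach, logistics, PR, procurement, safety, training, budget, strategy} — every topic.
No 2 of the 8 members cover everything (all 28 pairs fall short), so 3 is minimum.

3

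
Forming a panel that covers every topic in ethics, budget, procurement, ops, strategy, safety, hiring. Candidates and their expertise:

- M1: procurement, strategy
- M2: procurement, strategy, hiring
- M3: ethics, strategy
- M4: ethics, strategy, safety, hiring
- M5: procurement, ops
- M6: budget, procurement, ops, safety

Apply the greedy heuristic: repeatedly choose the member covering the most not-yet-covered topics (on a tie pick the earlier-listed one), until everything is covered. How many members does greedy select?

Pick 1: M4 covers 4 new topics (ethics, strategy, safety, hiring).
Pick 2: M6 covers 3 new topics (budget, procurement, ops).
Greedy uses 2 members.

2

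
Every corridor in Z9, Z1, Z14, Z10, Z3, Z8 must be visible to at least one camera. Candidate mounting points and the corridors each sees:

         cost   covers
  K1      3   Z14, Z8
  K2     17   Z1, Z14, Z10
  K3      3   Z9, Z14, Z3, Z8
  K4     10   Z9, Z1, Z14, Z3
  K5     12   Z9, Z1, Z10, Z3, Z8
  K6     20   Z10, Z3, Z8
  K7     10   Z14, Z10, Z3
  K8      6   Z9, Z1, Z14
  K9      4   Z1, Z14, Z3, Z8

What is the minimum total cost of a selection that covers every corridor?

K1, K5 cover every corridor at cost 3 + 12 = 15.
Any cover uses at least 2 camera mounts; among all covering selections none totals below 15.
Greedy by coverage-per-cost would pick K3, K9, K7 for 17 — worse than the optimum 15.

15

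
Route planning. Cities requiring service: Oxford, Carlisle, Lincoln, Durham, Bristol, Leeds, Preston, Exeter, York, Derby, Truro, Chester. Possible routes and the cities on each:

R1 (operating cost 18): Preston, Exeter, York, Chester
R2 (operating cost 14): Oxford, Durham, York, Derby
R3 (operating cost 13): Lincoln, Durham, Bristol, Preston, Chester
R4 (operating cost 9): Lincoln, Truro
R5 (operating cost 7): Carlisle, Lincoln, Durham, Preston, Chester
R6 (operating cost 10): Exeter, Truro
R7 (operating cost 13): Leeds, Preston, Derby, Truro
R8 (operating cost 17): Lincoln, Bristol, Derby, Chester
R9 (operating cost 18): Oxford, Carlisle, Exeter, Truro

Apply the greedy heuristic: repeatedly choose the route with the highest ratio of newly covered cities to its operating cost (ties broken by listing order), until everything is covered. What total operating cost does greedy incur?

57

Pick 1: R5 adds 5 new (Carlisle, Lincoln, Durham, Preston, Chester) at operating cost 7 (ratio 5/7).
Pick 2: R7 adds 3 new (Leeds, Derby, Truro) at operating cost 13 (ratio 3/13).
Pick 3: R2 adds 2 new (Oxford, York) at operating cost 14 (ratio 2/14).
Pick 4: R6 adds 1 new (Exeter) at operating cost 10 (ratio 1/10).
Pick 5: R3 adds 1 new (Bristol) at operating cost 13 (ratio 1/13).
Greedy total operating cost: 7 + 13 + 14 + 10 + 13 = 57.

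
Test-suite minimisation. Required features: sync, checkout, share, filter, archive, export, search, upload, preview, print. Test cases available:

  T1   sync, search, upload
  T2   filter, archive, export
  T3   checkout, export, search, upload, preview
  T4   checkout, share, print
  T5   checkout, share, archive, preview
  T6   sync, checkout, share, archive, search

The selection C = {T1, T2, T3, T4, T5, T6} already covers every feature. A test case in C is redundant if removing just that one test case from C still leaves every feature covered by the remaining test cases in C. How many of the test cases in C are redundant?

Drop T1: the rest still cover every feature — redundant.
Drop T2: filter uncovered — not redundant.
Drop T3: the rest still cover every feature — redundant.
Drop T4: print uncovered — not redundant.
Drop T5: the rest still cover every feature — redundant.
Drop T6: the rest still cover every feature — redundant.
4 redundant: T1, T3, T5, T6.

4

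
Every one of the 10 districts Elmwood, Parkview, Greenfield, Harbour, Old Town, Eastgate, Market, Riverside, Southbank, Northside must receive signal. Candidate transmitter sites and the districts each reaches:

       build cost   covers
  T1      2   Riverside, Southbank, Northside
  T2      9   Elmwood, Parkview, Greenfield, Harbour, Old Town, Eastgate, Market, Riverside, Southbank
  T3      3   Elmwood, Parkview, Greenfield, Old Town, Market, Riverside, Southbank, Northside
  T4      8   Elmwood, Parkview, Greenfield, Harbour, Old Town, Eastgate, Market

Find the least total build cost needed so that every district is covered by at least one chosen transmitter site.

T1, T4 cover every district at build cost 2 + 8 = 10.
Any cover uses at least 2 transmitter sites; among all covering selections none totals below 10.

10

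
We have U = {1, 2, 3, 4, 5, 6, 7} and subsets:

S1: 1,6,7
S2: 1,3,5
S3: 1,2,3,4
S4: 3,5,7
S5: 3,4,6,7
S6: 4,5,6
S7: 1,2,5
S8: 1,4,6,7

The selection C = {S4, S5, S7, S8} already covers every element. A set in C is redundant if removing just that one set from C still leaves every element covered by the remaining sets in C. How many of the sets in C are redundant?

Drop S4: the rest still cover every element — redundant.
Drop S5: the rest still cover every element — redundant.
Drop S7: 2 uncovered — not redundant.
Drop S8: the rest still cover every element — redundant.
3 redundant: S4, S5, S8.

3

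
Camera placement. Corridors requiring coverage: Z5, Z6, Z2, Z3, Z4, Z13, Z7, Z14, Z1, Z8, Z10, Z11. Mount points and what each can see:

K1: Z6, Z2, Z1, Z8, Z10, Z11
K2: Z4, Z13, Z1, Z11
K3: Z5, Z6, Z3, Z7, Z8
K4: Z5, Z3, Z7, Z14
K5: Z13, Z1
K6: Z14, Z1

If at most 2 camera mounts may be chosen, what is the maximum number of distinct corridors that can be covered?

Choosing K1, K4 covers {Z5, Z6, Z2, Z3, Z7, Z14, Z1, Z8, Z10, Z11} — 10 corridors.
No choice of 2 camera mounts does better; here Z4, Z13 are left uncovered.

10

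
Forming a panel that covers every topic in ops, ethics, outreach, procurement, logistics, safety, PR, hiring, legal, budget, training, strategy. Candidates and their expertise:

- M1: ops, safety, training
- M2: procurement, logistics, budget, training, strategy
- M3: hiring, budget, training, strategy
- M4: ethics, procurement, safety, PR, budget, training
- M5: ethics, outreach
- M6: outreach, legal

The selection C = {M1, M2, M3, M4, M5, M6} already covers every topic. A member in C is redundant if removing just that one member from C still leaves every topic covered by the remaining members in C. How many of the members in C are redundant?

1

Drop M1: ops uncovered — not redundant.
Drop M2: logistics uncovered — not redundant.
Drop M3: hiring uncovered — not redundant.
Drop M4: PR uncovered — not redundant.
Drop M5: the rest still cover every topic — redundant.
Drop M6: legal uncovered — not redundant.
1 redundant: M5.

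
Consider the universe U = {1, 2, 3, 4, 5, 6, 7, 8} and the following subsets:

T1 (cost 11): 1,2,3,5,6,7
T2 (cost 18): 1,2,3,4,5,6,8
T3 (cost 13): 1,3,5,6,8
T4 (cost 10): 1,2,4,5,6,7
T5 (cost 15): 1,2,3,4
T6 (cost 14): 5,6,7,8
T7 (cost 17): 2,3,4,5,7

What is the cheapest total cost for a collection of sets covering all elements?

T3, T4 cover every element at cost 13 + 10 = 23.
Any cover uses at least 2 sets; among all covering selections none totals below 23.

23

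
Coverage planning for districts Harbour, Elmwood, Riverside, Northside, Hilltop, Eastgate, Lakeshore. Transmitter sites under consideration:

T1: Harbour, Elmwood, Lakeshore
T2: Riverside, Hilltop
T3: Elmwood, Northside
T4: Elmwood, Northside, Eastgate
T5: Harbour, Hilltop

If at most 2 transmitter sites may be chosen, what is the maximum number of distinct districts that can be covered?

Choosing T1, T2 covers {Harbour, Elmwood, Riverside, Hilltop, Lakeshore} — 5 districts.
No choice of 2 transmitter sites does better; here Northside, Eastgate are left uncovered.

5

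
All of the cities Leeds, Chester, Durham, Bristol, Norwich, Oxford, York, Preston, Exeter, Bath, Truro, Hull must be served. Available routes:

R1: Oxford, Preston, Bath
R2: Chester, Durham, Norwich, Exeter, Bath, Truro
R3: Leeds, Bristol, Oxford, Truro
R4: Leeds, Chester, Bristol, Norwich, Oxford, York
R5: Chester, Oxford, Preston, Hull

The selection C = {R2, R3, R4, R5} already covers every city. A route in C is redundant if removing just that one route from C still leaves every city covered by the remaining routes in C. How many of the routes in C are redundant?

Drop R2: Durham, Exeter, Bath uncovered — not redundant.
Drop R3: the rest still cover every city — redundant.
Drop R4: York uncovered — not redundant.
Drop R5: Preston, Hull uncovered — not redundant.
1 redundant: R3.

1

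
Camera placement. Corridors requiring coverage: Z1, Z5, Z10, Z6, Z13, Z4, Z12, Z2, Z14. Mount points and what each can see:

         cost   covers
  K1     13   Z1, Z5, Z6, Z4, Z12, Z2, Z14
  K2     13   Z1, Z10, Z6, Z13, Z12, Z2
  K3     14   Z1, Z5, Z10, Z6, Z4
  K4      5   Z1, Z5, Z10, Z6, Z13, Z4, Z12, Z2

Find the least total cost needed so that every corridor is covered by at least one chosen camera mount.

K1, K4 cover every corridor at cost 13 + 5 = 18.
Any cover uses at least 2 camera mounts; among all covering selections none totals below 18.

18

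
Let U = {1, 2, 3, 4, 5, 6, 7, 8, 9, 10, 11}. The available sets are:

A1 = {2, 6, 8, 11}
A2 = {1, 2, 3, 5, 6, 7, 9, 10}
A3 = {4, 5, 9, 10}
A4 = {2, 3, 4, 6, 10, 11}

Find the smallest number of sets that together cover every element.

3

A1, A2, A3 together cover {1, 2, 3, 4, 5, 6, 7, 8, 9, 10, 11} — every element.
No 2 of the 4 sets cover everything (all 6 pairs fall short), so 3 is minimum.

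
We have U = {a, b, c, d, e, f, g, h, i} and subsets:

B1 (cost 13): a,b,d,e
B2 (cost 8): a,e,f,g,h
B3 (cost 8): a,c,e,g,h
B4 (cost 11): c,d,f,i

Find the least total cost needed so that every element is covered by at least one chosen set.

B1, B2, B4 cover every element at cost 13 + 8 + 11 = 32.
Any cover uses at least 3 sets; among all covering selections none totals below 32.

32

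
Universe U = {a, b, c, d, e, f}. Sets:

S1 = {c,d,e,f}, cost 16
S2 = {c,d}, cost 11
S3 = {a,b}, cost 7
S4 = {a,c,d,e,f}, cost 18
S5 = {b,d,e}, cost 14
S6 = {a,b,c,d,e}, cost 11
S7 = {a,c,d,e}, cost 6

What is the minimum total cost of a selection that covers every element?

S1, S3 cover every element at cost 16 + 7 = 23.
Any cover uses at least 2 sets; among all covering selections none totals below 23.
Greedy by coverage-per-cost would pick S7, S3, S1 for 29 — worse than the optimum 23.

23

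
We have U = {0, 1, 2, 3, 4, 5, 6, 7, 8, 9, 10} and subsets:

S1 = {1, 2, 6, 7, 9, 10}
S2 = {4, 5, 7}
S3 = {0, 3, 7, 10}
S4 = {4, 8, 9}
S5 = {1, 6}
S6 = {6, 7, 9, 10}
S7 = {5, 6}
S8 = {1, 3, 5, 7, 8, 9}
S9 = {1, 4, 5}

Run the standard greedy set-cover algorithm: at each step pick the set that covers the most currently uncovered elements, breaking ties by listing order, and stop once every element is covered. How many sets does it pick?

Pick 1: S1 covers 6 new elements (1, 2, 6, 7, 9, 10).
Pick 2: S8 covers 3 new elements (3, 5, 8).
Pick 3: S2 covers 1 new elements (4).
Pick 4: S3 covers 1 new elements (0).
Greedy uses 4 sets.

4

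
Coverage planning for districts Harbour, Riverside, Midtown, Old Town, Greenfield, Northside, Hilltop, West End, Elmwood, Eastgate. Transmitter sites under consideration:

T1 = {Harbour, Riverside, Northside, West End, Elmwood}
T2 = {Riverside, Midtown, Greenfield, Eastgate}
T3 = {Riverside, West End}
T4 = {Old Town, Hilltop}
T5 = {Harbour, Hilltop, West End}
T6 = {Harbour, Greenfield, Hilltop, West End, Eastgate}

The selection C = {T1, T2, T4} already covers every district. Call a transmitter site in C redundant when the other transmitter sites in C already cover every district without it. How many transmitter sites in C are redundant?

0

Drop T1: Harbour, Northside, West End, Elmwood uncovered — not redundant.
Drop T2: Midtown, Greenfield, Eastgate uncovered — not redundant.
Drop T4: Old Town, Hilltop uncovered — not redundant.
None of the transmitter sites in C is redundant.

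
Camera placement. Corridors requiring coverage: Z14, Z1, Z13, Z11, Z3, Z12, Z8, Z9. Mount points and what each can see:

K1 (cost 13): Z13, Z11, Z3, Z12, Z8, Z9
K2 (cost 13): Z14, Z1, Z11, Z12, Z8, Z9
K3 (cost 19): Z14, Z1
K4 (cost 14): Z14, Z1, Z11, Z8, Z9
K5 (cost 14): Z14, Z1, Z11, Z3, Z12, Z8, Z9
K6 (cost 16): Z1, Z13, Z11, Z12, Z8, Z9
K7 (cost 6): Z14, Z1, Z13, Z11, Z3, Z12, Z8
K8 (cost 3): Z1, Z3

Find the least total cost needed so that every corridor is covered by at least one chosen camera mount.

19

K1, K7 cover every corridor at cost 13 + 6 = 19.
Any cover uses at least 2 camera mounts; among all covering selections none totals below 19.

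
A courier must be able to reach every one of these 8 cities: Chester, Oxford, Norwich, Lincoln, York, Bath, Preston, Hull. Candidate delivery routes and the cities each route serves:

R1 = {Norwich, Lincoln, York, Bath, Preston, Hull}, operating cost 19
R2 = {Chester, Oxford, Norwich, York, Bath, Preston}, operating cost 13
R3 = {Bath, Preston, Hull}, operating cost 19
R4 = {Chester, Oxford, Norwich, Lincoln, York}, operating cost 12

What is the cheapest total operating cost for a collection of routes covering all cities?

R1, R4 cover every city at operating cost 19 + 12 = 31.
Any cover uses at least 2 routes; among all covering selections none totals below 31.
Greedy by coverage-per-operating cost would pick R2, R1 for 32 — worse than the optimum 31.

31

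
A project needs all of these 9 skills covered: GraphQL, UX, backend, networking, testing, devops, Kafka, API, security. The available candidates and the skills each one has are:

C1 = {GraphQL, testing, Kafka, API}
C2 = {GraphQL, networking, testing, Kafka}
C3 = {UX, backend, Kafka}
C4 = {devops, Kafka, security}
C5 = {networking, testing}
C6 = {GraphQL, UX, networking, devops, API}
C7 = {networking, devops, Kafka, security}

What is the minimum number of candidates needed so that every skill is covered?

3

C1, C3, C7 together cover {GraphQL, UX, backend, networking, testing, devops, Kafka, API, security} — every skill.
No 2 of the 7 candidates cover everything (all 21 pairs fall short), so 3 is minimum.
Greedy (largest uncovered first) would take C6, C1, C3, C4 — 4 candidates — but 3 suffice.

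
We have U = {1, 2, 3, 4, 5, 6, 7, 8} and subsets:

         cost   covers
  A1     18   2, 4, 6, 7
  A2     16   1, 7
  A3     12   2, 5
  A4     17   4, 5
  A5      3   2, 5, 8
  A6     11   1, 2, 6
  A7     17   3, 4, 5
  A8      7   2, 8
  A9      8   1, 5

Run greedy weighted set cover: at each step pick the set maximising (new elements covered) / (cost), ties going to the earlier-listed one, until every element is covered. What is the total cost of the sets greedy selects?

47

Pick 1: A5 adds 3 new (2, 5, 8) at cost 3 (ratio 3/3).
Pick 2: A6 adds 2 new (1, 6) at cost 11 (ratio 2/11).
Pick 3: A7 adds 2 new (3, 4) at cost 17 (ratio 2/17).
Pick 4: A2 adds 1 new (7) at cost 16 (ratio 1/16).
Greedy total cost: 3 + 11 + 17 + 16 = 47. (The true optimum is 46, so greedy overshoots here.)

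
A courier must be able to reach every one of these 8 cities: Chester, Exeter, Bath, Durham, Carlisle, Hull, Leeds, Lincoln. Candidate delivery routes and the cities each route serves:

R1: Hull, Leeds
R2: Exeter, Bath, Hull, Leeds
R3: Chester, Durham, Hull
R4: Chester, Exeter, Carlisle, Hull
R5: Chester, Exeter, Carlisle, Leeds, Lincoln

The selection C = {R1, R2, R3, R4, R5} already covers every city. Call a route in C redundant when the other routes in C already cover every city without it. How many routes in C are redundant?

2

Drop R1: the rest still cover every city — redundant.
Drop R2: Bath uncovered — not redundant.
Drop R3: Durham uncovered — not redundant.
Drop R4: the rest still cover every city — redundant.
Drop R5: Lincoln uncovered — not redundant.
2 redundant: R1, R4.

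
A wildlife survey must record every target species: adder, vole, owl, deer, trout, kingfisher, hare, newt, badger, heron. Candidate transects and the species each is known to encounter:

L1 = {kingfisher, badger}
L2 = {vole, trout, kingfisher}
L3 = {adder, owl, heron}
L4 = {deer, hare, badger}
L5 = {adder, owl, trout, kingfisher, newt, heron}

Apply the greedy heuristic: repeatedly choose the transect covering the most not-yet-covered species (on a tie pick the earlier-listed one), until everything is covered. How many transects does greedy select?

Pick 1: L5 covers 6 new species (adder, owl, trout, kingfisher, newt, heron).
Pick 2: L4 covers 3 new species (deer, hare, badger).
Pick 3: L2 covers 1 new species (vole).
Greedy uses 3 transects.

3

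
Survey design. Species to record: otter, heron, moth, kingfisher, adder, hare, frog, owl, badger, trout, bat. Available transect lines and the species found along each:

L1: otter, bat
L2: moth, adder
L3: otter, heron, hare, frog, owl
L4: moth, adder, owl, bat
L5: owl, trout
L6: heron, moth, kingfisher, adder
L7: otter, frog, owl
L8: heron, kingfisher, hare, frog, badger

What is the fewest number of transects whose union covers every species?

4

L1, L2, L5, L8 together cover {otter, heron, moth, kingfisher, adder, hare, frog, owl, badger, trout, bat} — every species.
No 3 of the 8 transects cover everything (all 56 triples fall short), so 4 is minimum.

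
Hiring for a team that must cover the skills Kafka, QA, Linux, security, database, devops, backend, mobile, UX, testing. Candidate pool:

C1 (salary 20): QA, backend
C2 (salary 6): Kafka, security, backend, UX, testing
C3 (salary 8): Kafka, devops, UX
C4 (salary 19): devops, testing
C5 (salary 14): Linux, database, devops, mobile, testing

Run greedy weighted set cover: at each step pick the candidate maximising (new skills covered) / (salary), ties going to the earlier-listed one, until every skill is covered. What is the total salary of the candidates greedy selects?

Pick 1: C2 adds 5 new (Kafka, security, backend, UX, testing) at salary 6 (ratio 5/6).
Pick 2: C5 adds 4 new (Linux, database, devops, mobile) at salary 14 (ratio 4/14).
Pick 3: C1 adds 1 new (QA) at salary 20 (ratio 1/20).
Greedy total salary: 6 + 14 + 20 = 40.

40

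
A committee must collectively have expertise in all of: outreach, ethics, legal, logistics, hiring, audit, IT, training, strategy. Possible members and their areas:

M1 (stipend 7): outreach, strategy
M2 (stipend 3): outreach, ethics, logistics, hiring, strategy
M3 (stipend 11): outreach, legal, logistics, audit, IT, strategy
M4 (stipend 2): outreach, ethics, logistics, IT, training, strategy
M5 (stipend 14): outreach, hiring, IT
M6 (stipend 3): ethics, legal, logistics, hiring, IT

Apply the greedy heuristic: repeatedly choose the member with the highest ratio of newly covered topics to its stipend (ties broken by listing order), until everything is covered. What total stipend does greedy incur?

Pick 1: M4 adds 6 new (outreach, ethics, logistics, IT, training, strategy) at stipend 2 (ratio 6/2).
Pick 2: M6 adds 2 new (legal, hiring) at stipend 3 (ratio 2/3).
Pick 3: M3 adds 1 new (audit) at stipend 11 (ratio 1/11).
Greedy total stipend: 2 + 3 + 11 = 16.

16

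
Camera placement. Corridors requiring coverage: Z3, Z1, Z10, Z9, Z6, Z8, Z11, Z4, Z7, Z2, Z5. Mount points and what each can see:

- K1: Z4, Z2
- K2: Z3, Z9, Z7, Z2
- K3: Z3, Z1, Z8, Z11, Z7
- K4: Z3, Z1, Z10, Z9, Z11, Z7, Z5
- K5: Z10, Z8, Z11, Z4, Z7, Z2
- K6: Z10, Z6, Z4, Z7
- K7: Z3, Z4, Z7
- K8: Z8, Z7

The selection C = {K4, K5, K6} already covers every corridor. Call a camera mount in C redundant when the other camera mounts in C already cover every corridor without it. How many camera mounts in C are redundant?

0

Drop K4: Z3, Z1, Z9, Z5 uncovered — not redundant.
Drop K5: Z8, Z2 uncovered — not redundant.
Drop K6: Z6 uncovered — not redundant.
None of the camera mounts in C is redundant.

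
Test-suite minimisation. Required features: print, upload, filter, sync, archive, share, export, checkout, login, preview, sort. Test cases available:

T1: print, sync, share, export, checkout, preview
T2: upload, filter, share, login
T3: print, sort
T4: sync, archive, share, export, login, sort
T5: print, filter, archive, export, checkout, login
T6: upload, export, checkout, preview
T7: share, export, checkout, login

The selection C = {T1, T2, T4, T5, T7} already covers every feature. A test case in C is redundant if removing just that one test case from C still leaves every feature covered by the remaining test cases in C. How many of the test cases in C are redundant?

Drop T1: preview uncovered — not redundant.
Drop T2: upload uncovered — not redundant.
Drop T4: sort uncovered — not redundant.
Drop T5: the rest still cover every feature — redundant.
Drop T7: the rest still cover every feature — redundant.
2 redundant: T5, T7.

2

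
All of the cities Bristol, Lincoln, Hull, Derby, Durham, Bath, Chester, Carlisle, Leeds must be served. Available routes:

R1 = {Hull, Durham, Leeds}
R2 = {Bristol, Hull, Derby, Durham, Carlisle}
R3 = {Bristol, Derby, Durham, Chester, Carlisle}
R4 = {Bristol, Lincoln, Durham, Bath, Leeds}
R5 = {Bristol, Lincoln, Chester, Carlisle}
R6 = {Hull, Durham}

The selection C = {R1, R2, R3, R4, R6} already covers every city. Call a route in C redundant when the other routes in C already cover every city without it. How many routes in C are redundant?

Drop R1: the rest still cover every city — redundant.
Drop R2: the rest still cover every city — redundant.
Drop R3: Chester uncovered — not redundant.
Drop R4: Lincoln, Bath uncovered — not redundant.
Drop R6: the rest still cover every city — redundant.
3 redundant: R1, R2, R6.

3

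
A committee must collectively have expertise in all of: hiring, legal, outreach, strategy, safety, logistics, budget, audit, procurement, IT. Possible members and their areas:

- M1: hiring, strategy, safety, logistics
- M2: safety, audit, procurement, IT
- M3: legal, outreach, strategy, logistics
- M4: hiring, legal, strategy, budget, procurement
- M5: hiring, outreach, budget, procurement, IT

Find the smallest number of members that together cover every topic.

M2, M3, M4 together cover {hiring, legal, outreach, strategy, safety, logistics, budget, audit, procurement, IT} — every topic.
No 2 of the 5 members cover everything (all 10 pairs fall short), so 3 is minimum.

3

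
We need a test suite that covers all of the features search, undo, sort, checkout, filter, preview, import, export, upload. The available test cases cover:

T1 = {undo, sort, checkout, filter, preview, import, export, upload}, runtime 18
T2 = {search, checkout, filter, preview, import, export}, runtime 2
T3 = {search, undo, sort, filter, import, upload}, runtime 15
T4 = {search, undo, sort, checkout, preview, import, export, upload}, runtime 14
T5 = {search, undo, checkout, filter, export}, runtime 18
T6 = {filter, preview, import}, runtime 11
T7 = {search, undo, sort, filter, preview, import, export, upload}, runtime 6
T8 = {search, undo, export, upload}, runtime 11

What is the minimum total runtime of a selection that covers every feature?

8

T2, T7 cover every feature at runtime 2 + 6 = 8.
Any cover uses at least 2 test cases; among all covering selections none totals below 8.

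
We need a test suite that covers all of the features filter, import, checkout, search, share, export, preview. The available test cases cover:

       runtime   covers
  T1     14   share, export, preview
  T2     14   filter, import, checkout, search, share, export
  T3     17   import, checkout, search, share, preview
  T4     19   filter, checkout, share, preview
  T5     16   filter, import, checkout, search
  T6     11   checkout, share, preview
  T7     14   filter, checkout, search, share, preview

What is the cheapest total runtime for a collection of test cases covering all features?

T2, T6 cover every feature at runtime 14 + 11 = 25.
Any cover uses at least 2 test cases; among all covering selections none totals below 25.

25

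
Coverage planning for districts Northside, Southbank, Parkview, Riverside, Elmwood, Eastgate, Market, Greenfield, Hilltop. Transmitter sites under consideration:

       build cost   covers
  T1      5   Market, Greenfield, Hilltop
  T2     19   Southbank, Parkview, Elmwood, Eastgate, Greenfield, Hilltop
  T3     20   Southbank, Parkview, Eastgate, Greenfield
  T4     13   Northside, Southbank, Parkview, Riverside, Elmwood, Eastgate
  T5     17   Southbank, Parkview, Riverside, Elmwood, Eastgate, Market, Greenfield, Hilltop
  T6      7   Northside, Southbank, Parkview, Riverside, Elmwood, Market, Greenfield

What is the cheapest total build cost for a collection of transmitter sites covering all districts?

18

T1, T4 cover every district at build cost 5 + 13 = 18.
Any cover uses at least 2 transmitter sites; among all covering selections none totals below 18.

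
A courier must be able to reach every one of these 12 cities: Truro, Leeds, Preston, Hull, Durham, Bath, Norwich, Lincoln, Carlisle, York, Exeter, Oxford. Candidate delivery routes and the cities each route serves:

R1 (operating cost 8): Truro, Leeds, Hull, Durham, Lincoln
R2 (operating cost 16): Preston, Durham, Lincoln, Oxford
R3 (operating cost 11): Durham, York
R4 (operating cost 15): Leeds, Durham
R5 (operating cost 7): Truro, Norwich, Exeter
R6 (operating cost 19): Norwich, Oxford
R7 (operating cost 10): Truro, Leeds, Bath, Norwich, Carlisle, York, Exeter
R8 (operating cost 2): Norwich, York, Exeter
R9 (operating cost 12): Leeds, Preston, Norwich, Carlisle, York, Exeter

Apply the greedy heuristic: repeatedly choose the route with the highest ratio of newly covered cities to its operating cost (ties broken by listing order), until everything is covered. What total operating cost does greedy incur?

36

Pick 1: R8 adds 3 new (Norwich, York, Exeter) at operating cost 2 (ratio 3/2).
Pick 2: R1 adds 5 new (Truro, Leeds, Hull, Durham, Lincoln) at operating cost 8 (ratio 5/8).
Pick 3: R7 adds 2 new (Bath, Carlisle) at operating cost 10 (ratio 2/10).
Pick 4: R2 adds 2 new (Preston, Oxford) at operating cost 16 (ratio 2/16).
Greedy total operating cost: 2 + 8 + 10 + 16 = 36. (The true optimum is 34, so greedy overshoots here.)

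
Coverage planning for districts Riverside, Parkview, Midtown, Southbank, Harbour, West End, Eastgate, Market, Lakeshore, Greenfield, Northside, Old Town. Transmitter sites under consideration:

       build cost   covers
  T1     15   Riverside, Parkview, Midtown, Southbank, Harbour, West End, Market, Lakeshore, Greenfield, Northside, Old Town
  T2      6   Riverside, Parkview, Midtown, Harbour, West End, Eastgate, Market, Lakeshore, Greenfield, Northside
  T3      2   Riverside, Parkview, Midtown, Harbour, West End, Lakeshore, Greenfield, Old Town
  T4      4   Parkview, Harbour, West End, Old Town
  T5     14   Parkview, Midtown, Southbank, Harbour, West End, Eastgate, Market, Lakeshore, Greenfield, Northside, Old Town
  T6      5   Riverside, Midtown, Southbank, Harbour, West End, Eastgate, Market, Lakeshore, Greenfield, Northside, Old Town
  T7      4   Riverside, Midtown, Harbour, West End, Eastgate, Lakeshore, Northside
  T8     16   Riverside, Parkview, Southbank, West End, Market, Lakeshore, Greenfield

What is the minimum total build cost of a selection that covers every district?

T3, T6 cover every district at build cost 2 + 5 = 7.
Any cover uses at least 2 transmitter sites; among all covering selections none totals below 7.

7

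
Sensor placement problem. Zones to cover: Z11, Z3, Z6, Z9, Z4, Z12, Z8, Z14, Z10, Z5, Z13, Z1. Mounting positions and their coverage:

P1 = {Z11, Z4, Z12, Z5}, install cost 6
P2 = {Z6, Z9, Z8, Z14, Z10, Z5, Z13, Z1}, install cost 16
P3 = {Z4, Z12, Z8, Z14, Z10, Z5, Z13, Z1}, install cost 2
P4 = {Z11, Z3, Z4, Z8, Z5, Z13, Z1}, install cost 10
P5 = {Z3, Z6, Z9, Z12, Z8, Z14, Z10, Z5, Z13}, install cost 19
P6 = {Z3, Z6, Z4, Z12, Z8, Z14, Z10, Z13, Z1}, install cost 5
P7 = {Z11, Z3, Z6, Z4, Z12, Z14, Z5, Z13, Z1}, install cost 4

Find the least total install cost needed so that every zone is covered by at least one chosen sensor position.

P2, P7 cover every zone at install cost 16 + 4 = 20.
Any cover uses at least 2 sensor positions; among all covering selections none totals below 20.

20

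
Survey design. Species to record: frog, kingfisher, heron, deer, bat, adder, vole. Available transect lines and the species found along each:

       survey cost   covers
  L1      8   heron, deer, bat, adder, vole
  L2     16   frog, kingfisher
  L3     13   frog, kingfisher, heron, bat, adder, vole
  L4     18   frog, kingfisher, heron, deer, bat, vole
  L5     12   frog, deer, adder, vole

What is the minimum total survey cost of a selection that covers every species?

L1, L3 cover every species at survey cost 8 + 13 = 21.
Any cover uses at least 2 transects; among all covering selections none totals below 21.

21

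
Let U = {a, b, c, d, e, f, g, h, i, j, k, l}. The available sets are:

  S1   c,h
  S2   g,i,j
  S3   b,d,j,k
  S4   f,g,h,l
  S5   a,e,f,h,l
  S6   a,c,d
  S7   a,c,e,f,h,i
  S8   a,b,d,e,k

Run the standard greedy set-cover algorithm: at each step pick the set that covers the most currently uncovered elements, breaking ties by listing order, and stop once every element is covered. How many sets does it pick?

3

Pick 1: S7 covers 6 new elements (a, c, e, f, h, i).
Pick 2: S3 covers 4 new elements (b, d, j, k).
Pick 3: S4 covers 2 new elements (g, l).
Greedy uses 3 sets.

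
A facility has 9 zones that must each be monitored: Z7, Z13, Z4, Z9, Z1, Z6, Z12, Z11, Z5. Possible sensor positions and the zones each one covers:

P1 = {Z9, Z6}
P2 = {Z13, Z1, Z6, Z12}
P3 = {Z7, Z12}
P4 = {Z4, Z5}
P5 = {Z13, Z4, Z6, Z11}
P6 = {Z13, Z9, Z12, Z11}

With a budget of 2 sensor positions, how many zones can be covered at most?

6

Choosing P2, P4 covers {Z13, Z4, Z1, Z6, Z12, Z5} — 6 zones.
No choice of 2 sensor positions does better; here Z7, Z9, Z11 are left uncovered.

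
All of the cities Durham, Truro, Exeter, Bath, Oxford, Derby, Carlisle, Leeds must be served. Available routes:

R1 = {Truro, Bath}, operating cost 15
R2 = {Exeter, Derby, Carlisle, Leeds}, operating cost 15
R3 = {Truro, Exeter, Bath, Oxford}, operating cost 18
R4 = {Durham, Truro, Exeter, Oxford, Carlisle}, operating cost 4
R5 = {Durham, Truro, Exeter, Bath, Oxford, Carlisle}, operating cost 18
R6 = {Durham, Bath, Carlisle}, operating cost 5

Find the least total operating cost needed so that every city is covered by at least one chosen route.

24

R2, R4, R6 cover every city at operating cost 15 + 4 + 5 = 24.
Any cover uses at least 2 routes; among all covering selections none totals below 24.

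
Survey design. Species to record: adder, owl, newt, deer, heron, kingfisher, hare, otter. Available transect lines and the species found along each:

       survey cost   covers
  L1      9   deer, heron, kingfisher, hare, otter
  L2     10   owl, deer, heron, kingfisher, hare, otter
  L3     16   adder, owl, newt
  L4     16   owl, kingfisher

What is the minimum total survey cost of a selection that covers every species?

L1, L3 cover every species at survey cost 9 + 16 = 25.
Any cover uses at least 2 transects; among all covering selections none totals below 25.

25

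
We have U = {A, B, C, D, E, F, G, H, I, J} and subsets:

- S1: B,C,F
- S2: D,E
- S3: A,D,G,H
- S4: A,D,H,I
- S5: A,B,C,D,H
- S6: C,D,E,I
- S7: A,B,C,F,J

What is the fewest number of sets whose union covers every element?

3

S3, S6, S7 together cover {A, B, C, D, E, F, G, H, I, J} — every element.
No 2 of the 7 sets cover everything (all 21 pairs fall short), so 3 is minimum.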